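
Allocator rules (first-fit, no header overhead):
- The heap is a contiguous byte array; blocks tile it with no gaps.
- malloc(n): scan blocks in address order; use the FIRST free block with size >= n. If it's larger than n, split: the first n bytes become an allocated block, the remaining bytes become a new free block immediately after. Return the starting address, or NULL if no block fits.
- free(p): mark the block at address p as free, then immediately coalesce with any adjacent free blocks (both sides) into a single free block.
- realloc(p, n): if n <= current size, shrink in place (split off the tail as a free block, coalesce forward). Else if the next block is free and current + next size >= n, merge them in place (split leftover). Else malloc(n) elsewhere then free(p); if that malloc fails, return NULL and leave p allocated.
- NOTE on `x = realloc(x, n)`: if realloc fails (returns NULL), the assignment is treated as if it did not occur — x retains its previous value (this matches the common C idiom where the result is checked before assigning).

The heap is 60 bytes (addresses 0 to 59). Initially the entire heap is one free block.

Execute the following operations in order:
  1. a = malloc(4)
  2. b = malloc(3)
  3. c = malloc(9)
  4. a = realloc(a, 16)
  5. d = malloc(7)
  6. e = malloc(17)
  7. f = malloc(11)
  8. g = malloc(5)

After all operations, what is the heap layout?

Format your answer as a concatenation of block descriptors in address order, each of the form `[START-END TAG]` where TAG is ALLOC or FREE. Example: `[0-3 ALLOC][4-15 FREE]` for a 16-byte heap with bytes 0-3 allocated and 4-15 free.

Answer: [0-3 FREE][4-6 ALLOC][7-15 ALLOC][16-31 ALLOC][32-38 ALLOC][39-55 ALLOC][56-59 FREE]

Derivation:
Op 1: a = malloc(4) -> a = 0; heap: [0-3 ALLOC][4-59 FREE]
Op 2: b = malloc(3) -> b = 4; heap: [0-3 ALLOC][4-6 ALLOC][7-59 FREE]
Op 3: c = malloc(9) -> c = 7; heap: [0-3 ALLOC][4-6 ALLOC][7-15 ALLOC][16-59 FREE]
Op 4: a = realloc(a, 16) -> a = 16; heap: [0-3 FREE][4-6 ALLOC][7-15 ALLOC][16-31 ALLOC][32-59 FREE]
Op 5: d = malloc(7) -> d = 32; heap: [0-3 FREE][4-6 ALLOC][7-15 ALLOC][16-31 ALLOC][32-38 ALLOC][39-59 FREE]
Op 6: e = malloc(17) -> e = 39; heap: [0-3 FREE][4-6 ALLOC][7-15 ALLOC][16-31 ALLOC][32-38 ALLOC][39-55 ALLOC][56-59 FREE]
Op 7: f = malloc(11) -> f = NULL; heap: [0-3 FREE][4-6 ALLOC][7-15 ALLOC][16-31 ALLOC][32-38 ALLOC][39-55 ALLOC][56-59 FREE]
Op 8: g = malloc(5) -> g = NULL; heap: [0-3 FREE][4-6 ALLOC][7-15 ALLOC][16-31 ALLOC][32-38 ALLOC][39-55 ALLOC][56-59 FREE]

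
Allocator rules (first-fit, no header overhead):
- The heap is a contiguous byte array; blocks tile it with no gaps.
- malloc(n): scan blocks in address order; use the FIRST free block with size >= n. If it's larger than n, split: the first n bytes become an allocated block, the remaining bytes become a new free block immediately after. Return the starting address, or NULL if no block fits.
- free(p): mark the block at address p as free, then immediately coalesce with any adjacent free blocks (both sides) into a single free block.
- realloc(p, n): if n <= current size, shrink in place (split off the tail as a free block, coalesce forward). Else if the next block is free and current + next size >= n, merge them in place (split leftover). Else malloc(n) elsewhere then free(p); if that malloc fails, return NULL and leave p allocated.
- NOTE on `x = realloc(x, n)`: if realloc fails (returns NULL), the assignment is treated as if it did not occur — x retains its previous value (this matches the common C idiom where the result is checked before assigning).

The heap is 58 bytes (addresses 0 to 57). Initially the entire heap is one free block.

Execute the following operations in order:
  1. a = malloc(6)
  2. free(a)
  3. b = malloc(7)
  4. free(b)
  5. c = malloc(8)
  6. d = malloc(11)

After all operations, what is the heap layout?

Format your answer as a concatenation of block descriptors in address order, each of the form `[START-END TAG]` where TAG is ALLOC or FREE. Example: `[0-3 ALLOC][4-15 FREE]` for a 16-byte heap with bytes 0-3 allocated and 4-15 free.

Answer: [0-7 ALLOC][8-18 ALLOC][19-57 FREE]

Derivation:
Op 1: a = malloc(6) -> a = 0; heap: [0-5 ALLOC][6-57 FREE]
Op 2: free(a) -> (freed a); heap: [0-57 FREE]
Op 3: b = malloc(7) -> b = 0; heap: [0-6 ALLOC][7-57 FREE]
Op 4: free(b) -> (freed b); heap: [0-57 FREE]
Op 5: c = malloc(8) -> c = 0; heap: [0-7 ALLOC][8-57 FREE]
Op 6: d = malloc(11) -> d = 8; heap: [0-7 ALLOC][8-18 ALLOC][19-57 FREE]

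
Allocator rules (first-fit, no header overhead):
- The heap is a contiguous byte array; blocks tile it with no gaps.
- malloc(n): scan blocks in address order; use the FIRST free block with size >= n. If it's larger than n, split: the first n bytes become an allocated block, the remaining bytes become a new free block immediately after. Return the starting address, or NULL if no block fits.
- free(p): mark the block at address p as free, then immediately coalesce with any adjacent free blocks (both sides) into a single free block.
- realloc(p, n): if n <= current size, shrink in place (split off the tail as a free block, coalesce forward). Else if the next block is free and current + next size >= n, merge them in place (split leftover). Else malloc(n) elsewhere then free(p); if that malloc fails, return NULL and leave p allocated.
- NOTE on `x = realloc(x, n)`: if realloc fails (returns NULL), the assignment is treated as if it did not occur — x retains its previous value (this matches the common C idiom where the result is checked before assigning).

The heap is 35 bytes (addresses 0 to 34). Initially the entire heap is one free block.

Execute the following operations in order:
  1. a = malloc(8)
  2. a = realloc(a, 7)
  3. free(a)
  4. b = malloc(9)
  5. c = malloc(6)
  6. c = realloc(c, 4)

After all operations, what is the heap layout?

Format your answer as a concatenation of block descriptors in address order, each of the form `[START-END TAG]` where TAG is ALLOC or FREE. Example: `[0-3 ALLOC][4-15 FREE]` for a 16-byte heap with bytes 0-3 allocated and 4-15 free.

Answer: [0-8 ALLOC][9-12 ALLOC][13-34 FREE]

Derivation:
Op 1: a = malloc(8) -> a = 0; heap: [0-7 ALLOC][8-34 FREE]
Op 2: a = realloc(a, 7) -> a = 0; heap: [0-6 ALLOC][7-34 FREE]
Op 3: free(a) -> (freed a); heap: [0-34 FREE]
Op 4: b = malloc(9) -> b = 0; heap: [0-8 ALLOC][9-34 FREE]
Op 5: c = malloc(6) -> c = 9; heap: [0-8 ALLOC][9-14 ALLOC][15-34 FREE]
Op 6: c = realloc(c, 4) -> c = 9; heap: [0-8 ALLOC][9-12 ALLOC][13-34 FREE]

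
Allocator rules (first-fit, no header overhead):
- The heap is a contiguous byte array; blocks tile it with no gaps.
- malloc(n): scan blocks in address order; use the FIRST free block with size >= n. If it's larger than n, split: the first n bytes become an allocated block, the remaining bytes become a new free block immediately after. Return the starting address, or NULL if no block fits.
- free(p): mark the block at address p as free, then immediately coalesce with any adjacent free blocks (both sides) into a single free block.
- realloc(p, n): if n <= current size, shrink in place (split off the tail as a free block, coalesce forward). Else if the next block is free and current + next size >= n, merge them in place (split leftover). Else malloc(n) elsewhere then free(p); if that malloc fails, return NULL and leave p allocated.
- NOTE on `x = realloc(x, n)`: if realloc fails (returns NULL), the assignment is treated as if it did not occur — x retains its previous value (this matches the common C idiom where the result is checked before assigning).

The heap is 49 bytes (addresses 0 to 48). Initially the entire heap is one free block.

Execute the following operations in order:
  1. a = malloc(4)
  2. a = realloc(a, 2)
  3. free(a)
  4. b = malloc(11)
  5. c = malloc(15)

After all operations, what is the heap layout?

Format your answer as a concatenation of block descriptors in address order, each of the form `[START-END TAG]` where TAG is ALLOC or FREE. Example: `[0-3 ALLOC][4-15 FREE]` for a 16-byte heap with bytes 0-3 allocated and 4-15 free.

Answer: [0-10 ALLOC][11-25 ALLOC][26-48 FREE]

Derivation:
Op 1: a = malloc(4) -> a = 0; heap: [0-3 ALLOC][4-48 FREE]
Op 2: a = realloc(a, 2) -> a = 0; heap: [0-1 ALLOC][2-48 FREE]
Op 3: free(a) -> (freed a); heap: [0-48 FREE]
Op 4: b = malloc(11) -> b = 0; heap: [0-10 ALLOC][11-48 FREE]
Op 5: c = malloc(15) -> c = 11; heap: [0-10 ALLOC][11-25 ALLOC][26-48 FREE]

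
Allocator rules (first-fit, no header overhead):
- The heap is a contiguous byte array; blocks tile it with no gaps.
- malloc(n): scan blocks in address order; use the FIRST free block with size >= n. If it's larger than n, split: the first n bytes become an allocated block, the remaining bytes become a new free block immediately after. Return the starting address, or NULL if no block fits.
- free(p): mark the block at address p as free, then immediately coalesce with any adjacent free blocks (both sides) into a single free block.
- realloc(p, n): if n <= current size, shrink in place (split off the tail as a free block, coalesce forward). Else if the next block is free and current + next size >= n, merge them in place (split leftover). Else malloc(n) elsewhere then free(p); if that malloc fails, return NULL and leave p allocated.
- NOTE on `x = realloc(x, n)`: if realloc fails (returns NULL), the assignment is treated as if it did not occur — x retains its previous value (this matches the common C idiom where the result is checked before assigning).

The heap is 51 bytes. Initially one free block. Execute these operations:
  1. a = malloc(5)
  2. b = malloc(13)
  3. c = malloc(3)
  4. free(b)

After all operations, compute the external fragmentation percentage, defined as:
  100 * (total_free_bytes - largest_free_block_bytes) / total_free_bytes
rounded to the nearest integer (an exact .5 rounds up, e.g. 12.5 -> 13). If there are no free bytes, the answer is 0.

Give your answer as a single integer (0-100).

Op 1: a = malloc(5) -> a = 0; heap: [0-4 ALLOC][5-50 FREE]
Op 2: b = malloc(13) -> b = 5; heap: [0-4 ALLOC][5-17 ALLOC][18-50 FREE]
Op 3: c = malloc(3) -> c = 18; heap: [0-4 ALLOC][5-17 ALLOC][18-20 ALLOC][21-50 FREE]
Op 4: free(b) -> (freed b); heap: [0-4 ALLOC][5-17 FREE][18-20 ALLOC][21-50 FREE]
Free blocks: [13 30] total_free=43 largest=30 -> 100*(43-30)/43 = 1300/43 ≈ 30.233 -> rounds to 30

Answer: 30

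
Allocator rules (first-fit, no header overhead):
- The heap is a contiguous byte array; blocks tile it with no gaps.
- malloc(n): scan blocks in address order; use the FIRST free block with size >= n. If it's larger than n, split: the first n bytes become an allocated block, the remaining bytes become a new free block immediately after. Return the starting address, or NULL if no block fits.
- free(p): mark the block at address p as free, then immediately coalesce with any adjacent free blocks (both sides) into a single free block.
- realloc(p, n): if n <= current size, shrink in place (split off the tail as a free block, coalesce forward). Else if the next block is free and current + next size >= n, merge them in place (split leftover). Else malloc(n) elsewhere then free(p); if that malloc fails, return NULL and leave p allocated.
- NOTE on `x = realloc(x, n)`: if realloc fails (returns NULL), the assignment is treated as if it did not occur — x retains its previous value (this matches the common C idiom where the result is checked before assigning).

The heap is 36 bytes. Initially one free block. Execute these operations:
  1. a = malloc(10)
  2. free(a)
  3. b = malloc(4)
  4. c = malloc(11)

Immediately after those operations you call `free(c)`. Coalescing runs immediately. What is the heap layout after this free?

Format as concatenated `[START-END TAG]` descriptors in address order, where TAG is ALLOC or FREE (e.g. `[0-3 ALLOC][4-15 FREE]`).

Answer: [0-3 ALLOC][4-35 FREE]

Derivation:
Op 1: a = malloc(10) -> a = 0; heap: [0-9 ALLOC][10-35 FREE]
Op 2: free(a) -> (freed a); heap: [0-35 FREE]
Op 3: b = malloc(4) -> b = 0; heap: [0-3 ALLOC][4-35 FREE]
Op 4: c = malloc(11) -> c = 4; heap: [0-3 ALLOC][4-14 ALLOC][15-35 FREE]
free(c): c = 4 -> block [4-14 ALLOC]; mark free, coalesce with adjacent free neighbors -> [0-3 ALLOC][4-35 FREE]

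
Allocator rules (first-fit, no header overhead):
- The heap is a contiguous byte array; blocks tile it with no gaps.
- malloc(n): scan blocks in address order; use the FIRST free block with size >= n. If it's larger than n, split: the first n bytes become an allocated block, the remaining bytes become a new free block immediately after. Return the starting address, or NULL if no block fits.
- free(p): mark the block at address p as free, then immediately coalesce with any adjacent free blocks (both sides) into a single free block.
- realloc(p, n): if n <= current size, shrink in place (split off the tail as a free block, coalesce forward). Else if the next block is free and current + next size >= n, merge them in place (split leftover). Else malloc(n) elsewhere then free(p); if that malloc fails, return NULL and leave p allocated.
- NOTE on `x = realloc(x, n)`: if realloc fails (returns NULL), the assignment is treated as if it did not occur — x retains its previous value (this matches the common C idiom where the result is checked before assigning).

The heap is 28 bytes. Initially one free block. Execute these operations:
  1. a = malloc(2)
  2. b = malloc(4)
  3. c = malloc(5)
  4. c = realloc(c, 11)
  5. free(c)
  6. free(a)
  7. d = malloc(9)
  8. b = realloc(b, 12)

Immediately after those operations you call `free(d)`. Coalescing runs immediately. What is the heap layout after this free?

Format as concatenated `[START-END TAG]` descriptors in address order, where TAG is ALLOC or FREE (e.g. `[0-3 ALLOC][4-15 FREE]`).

Answer: [0-14 FREE][15-26 ALLOC][27-27 FREE]

Derivation:
Op 1: a = malloc(2) -> a = 0; heap: [0-1 ALLOC][2-27 FREE]
Op 2: b = malloc(4) -> b = 2; heap: [0-1 ALLOC][2-5 ALLOC][6-27 FREE]
Op 3: c = malloc(5) -> c = 6; heap: [0-1 ALLOC][2-5 ALLOC][6-10 ALLOC][11-27 FREE]
Op 4: c = realloc(c, 11) -> c = 6; heap: [0-1 ALLOC][2-5 ALLOC][6-16 ALLOC][17-27 FREE]
Op 5: free(c) -> (freed c); heap: [0-1 ALLOC][2-5 ALLOC][6-27 FREE]
Op 6: free(a) -> (freed a); heap: [0-1 FREE][2-5 ALLOC][6-27 FREE]
Op 7: d = malloc(9) -> d = 6; heap: [0-1 FREE][2-5 ALLOC][6-14 ALLOC][15-27 FREE]
Op 8: b = realloc(b, 12) -> b = 15; heap: [0-5 FREE][6-14 ALLOC][15-26 ALLOC][27-27 FREE]
free(d): d = 6 -> block [6-14 ALLOC]; mark free, coalesce with adjacent free neighbors -> [0-14 FREE][15-26 ALLOC][27-27 FREE]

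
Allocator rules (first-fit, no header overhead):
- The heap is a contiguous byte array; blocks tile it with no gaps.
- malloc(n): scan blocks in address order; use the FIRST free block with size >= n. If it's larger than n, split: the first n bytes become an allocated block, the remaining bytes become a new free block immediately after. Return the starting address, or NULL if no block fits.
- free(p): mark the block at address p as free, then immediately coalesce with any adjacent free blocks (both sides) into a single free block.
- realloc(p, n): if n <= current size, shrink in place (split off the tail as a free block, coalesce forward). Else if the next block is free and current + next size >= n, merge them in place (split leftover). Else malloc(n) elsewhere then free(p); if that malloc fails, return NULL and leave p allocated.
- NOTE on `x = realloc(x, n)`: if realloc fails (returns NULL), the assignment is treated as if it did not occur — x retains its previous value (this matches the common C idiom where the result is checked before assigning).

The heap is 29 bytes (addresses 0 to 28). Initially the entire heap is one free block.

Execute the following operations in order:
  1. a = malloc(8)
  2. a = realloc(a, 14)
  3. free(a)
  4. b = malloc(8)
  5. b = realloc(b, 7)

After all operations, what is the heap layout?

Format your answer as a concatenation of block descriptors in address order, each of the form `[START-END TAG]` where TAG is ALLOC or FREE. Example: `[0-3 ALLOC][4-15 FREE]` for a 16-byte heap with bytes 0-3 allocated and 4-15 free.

Answer: [0-6 ALLOC][7-28 FREE]

Derivation:
Op 1: a = malloc(8) -> a = 0; heap: [0-7 ALLOC][8-28 FREE]
Op 2: a = realloc(a, 14) -> a = 0; heap: [0-13 ALLOC][14-28 FREE]
Op 3: free(a) -> (freed a); heap: [0-28 FREE]
Op 4: b = malloc(8) -> b = 0; heap: [0-7 ALLOC][8-28 FREE]
Op 5: b = realloc(b, 7) -> b = 0; heap: [0-6 ALLOC][7-28 FREE]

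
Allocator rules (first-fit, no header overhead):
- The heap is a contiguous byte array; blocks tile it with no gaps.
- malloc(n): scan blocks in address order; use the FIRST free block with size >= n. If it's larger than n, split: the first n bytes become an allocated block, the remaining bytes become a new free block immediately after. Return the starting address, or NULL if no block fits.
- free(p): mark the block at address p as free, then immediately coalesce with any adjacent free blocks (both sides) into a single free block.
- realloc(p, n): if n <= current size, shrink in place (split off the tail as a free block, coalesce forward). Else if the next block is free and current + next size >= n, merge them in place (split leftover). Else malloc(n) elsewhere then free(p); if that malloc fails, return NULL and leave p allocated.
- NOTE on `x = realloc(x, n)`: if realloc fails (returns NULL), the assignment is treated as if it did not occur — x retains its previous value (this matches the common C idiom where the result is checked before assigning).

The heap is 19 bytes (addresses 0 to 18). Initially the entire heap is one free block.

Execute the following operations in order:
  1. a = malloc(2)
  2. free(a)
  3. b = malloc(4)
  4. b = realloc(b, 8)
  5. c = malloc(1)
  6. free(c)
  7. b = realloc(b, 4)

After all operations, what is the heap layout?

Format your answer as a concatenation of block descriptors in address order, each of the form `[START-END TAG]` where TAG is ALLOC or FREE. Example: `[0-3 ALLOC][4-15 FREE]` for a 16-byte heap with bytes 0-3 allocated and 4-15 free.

Answer: [0-3 ALLOC][4-18 FREE]

Derivation:
Op 1: a = malloc(2) -> a = 0; heap: [0-1 ALLOC][2-18 FREE]
Op 2: free(a) -> (freed a); heap: [0-18 FREE]
Op 3: b = malloc(4) -> b = 0; heap: [0-3 ALLOC][4-18 FREE]
Op 4: b = realloc(b, 8) -> b = 0; heap: [0-7 ALLOC][8-18 FREE]
Op 5: c = malloc(1) -> c = 8; heap: [0-7 ALLOC][8-8 ALLOC][9-18 FREE]
Op 6: free(c) -> (freed c); heap: [0-7 ALLOC][8-18 FREE]
Op 7: b = realloc(b, 4) -> b = 0; heap: [0-3 ALLOC][4-18 FREE]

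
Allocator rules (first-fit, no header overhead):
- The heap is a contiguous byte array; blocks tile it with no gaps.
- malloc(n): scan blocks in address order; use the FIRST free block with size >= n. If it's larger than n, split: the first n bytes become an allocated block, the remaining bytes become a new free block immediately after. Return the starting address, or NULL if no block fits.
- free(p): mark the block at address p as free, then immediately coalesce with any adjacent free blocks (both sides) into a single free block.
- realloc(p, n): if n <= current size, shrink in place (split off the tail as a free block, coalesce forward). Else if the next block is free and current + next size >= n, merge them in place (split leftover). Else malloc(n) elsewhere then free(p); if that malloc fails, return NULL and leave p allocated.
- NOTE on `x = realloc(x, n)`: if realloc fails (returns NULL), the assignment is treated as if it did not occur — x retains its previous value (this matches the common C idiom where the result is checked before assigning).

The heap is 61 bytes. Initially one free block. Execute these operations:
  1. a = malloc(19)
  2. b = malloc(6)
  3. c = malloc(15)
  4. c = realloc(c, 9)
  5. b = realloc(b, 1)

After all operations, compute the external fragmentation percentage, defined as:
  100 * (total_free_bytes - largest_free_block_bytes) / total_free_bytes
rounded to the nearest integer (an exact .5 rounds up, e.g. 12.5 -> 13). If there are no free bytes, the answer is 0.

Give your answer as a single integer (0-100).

Op 1: a = malloc(19) -> a = 0; heap: [0-18 ALLOC][19-60 FREE]
Op 2: b = malloc(6) -> b = 19; heap: [0-18 ALLOC][19-24 ALLOC][25-60 FREE]
Op 3: c = malloc(15) -> c = 25; heap: [0-18 ALLOC][19-24 ALLOC][25-39 ALLOC][40-60 FREE]
Op 4: c = realloc(c, 9) -> c = 25; heap: [0-18 ALLOC][19-24 ALLOC][25-33 ALLOC][34-60 FREE]
Op 5: b = realloc(b, 1) -> b = 19; heap: [0-18 ALLOC][19-19 ALLOC][20-24 FREE][25-33 ALLOC][34-60 FREE]
Free blocks: [5 27] total_free=32 largest=27 -> 100*(32-27)/32 = 500/32 = 15.625 -> rounds to 16

Answer: 16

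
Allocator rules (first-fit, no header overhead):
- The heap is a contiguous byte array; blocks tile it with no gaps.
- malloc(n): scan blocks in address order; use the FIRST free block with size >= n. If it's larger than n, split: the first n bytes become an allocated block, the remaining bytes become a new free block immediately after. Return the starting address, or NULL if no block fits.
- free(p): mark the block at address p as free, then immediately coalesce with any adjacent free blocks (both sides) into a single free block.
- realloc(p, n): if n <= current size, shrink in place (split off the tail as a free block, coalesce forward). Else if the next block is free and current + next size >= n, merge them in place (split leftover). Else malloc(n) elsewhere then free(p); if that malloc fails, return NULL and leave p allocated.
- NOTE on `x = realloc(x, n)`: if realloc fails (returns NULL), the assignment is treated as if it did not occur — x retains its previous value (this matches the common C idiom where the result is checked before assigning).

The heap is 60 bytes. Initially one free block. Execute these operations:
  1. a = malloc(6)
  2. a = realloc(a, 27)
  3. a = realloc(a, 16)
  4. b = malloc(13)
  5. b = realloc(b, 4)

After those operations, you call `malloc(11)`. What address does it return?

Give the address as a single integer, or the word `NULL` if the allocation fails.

Answer: 20

Derivation:
Op 1: a = malloc(6) -> a = 0; heap: [0-5 ALLOC][6-59 FREE]
Op 2: a = realloc(a, 27) -> a = 0; heap: [0-26 ALLOC][27-59 FREE]
Op 3: a = realloc(a, 16) -> a = 0; heap: [0-15 ALLOC][16-59 FREE]
Op 4: b = malloc(13) -> b = 16; heap: [0-15 ALLOC][16-28 ALLOC][29-59 FREE]
Op 5: b = realloc(b, 4) -> b = 16; heap: [0-15 ALLOC][16-19 ALLOC][20-59 FREE]
malloc(11): first-fit scan over [0-15 ALLOC][16-19 ALLOC][20-59 FREE] -> 20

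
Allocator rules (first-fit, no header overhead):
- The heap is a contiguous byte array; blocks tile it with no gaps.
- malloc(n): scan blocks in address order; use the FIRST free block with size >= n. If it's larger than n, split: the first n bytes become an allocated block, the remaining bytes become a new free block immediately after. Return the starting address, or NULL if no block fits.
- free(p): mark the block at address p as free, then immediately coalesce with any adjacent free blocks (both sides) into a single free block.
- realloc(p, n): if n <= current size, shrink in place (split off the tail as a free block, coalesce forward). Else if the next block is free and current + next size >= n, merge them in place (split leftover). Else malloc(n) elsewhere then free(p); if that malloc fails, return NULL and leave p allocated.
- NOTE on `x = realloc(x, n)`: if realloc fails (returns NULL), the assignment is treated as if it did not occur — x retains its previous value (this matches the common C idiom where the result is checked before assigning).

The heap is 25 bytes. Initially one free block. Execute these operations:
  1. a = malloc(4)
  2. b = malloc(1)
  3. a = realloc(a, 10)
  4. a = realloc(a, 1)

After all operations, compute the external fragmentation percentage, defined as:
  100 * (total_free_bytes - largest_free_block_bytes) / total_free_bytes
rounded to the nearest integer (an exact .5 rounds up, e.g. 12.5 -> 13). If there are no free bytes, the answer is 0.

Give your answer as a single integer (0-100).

Answer: 17

Derivation:
Op 1: a = malloc(4) -> a = 0; heap: [0-3 ALLOC][4-24 FREE]
Op 2: b = malloc(1) -> b = 4; heap: [0-3 ALLOC][4-4 ALLOC][5-24 FREE]
Op 3: a = realloc(a, 10) -> a = 5; heap: [0-3 FREE][4-4 ALLOC][5-14 ALLOC][15-24 FREE]
Op 4: a = realloc(a, 1) -> a = 5; heap: [0-3 FREE][4-4 ALLOC][5-5 ALLOC][6-24 FREE]
Free blocks: [4 19] total_free=23 largest=19 -> 100*(23-19)/23 = 400/23 ≈ 17.391 -> rounds to 17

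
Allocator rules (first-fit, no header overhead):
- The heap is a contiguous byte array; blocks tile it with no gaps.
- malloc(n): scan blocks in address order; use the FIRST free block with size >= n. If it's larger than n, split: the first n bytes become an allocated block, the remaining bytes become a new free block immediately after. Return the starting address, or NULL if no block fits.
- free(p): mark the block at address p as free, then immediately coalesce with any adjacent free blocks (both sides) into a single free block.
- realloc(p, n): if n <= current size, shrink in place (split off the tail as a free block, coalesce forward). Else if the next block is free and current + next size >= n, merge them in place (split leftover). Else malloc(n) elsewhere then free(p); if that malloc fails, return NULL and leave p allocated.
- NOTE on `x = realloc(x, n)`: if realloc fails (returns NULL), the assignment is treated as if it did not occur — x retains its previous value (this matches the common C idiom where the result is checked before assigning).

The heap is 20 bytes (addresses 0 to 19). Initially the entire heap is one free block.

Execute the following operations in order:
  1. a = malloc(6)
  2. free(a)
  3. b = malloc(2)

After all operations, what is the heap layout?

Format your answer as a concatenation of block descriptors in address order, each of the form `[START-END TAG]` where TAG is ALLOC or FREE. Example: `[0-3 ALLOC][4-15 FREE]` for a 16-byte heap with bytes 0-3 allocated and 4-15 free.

Answer: [0-1 ALLOC][2-19 FREE]

Derivation:
Op 1: a = malloc(6) -> a = 0; heap: [0-5 ALLOC][6-19 FREE]
Op 2: free(a) -> (freed a); heap: [0-19 FREE]
Op 3: b = malloc(2) -> b = 0; heap: [0-1 ALLOC][2-19 FREE]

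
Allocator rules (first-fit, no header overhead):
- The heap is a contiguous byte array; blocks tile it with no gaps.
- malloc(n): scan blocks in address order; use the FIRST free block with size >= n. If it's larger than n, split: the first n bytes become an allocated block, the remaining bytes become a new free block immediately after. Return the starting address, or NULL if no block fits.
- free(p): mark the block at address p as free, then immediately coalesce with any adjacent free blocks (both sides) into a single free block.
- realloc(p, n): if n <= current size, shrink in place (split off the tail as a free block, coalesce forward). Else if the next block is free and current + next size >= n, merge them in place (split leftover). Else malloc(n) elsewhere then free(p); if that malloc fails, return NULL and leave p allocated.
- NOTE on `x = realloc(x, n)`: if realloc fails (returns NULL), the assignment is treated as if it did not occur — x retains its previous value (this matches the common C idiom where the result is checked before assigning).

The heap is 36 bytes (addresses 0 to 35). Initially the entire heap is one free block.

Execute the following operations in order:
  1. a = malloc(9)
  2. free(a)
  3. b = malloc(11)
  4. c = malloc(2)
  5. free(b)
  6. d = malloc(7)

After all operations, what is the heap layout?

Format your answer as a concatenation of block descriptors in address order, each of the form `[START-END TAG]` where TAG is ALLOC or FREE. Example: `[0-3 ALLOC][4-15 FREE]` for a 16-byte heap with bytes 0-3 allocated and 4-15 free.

Op 1: a = malloc(9) -> a = 0; heap: [0-8 ALLOC][9-35 FREE]
Op 2: free(a) -> (freed a); heap: [0-35 FREE]
Op 3: b = malloc(11) -> b = 0; heap: [0-10 ALLOC][11-35 FREE]
Op 4: c = malloc(2) -> c = 11; heap: [0-10 ALLOC][11-12 ALLOC][13-35 FREE]
Op 5: free(b) -> (freed b); heap: [0-10 FREE][11-12 ALLOC][13-35 FREE]
Op 6: d = malloc(7) -> d = 0; heap: [0-6 ALLOC][7-10 FREE][11-12 ALLOC][13-35 FREE]

Answer: [0-6 ALLOC][7-10 FREE][11-12 ALLOC][13-35 FREE]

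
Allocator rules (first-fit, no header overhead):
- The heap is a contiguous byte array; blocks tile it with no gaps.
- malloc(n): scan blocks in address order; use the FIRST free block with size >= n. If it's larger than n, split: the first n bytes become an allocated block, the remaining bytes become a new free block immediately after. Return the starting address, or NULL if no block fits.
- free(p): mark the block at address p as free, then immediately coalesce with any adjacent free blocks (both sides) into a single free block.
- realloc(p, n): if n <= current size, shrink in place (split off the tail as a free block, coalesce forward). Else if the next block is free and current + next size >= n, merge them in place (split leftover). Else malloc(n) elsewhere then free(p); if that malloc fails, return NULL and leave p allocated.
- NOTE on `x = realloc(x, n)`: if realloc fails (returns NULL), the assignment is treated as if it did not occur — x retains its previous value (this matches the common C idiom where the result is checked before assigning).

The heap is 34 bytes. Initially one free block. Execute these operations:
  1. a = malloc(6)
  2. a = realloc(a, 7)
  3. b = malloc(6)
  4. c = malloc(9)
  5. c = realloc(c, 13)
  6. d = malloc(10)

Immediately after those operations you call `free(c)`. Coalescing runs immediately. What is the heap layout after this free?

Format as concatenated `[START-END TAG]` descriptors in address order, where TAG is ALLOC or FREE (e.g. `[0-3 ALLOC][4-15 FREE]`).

Op 1: a = malloc(6) -> a = 0; heap: [0-5 ALLOC][6-33 FREE]
Op 2: a = realloc(a, 7) -> a = 0; heap: [0-6 ALLOC][7-33 FREE]
Op 3: b = malloc(6) -> b = 7; heap: [0-6 ALLOC][7-12 ALLOC][13-33 FREE]
Op 4: c = malloc(9) -> c = 13; heap: [0-6 ALLOC][7-12 ALLOC][13-21 ALLOC][22-33 FREE]
Op 5: c = realloc(c, 13) -> c = 13; heap: [0-6 ALLOC][7-12 ALLOC][13-25 ALLOC][26-33 FREE]
Op 6: d = malloc(10) -> d = NULL; heap: [0-6 ALLOC][7-12 ALLOC][13-25 ALLOC][26-33 FREE]
free(c): c = 13 -> block [13-25 ALLOC]; mark free, coalesce with adjacent free neighbors -> [0-6 ALLOC][7-12 ALLOC][13-33 FREE]

Answer: [0-6 ALLOC][7-12 ALLOC][13-33 FREE]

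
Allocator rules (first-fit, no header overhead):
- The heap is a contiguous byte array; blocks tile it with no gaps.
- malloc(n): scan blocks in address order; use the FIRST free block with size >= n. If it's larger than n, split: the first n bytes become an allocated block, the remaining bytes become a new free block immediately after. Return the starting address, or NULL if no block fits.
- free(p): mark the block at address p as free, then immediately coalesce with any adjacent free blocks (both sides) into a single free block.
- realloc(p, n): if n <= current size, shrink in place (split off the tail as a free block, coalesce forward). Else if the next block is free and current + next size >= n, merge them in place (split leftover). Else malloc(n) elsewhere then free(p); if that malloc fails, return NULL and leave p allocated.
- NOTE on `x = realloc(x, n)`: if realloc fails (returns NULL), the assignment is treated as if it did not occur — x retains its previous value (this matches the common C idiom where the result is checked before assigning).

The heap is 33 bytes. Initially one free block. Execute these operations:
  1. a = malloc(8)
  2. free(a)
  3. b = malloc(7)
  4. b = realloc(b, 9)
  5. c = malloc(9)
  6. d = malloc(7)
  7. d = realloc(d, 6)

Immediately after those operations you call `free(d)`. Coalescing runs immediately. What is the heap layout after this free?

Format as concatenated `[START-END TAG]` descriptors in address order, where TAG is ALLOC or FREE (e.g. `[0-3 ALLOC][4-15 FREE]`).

Op 1: a = malloc(8) -> a = 0; heap: [0-7 ALLOC][8-32 FREE]
Op 2: free(a) -> (freed a); heap: [0-32 FREE]
Op 3: b = malloc(7) -> b = 0; heap: [0-6 ALLOC][7-32 FREE]
Op 4: b = realloc(b, 9) -> b = 0; heap: [0-8 ALLOC][9-32 FREE]
Op 5: c = malloc(9) -> c = 9; heap: [0-8 ALLOC][9-17 ALLOC][18-32 FREE]
Op 6: d = malloc(7) -> d = 18; heap: [0-8 ALLOC][9-17 ALLOC][18-24 ALLOC][25-32 FREE]
Op 7: d = realloc(d, 6) -> d = 18; heap: [0-8 ALLOC][9-17 ALLOC][18-23 ALLOC][24-32 FREE]
free(d): d = 18 -> block [18-23 ALLOC]; mark free, coalesce with adjacent free neighbors -> [0-8 ALLOC][9-17 ALLOC][18-32 FREE]

Answer: [0-8 ALLOC][9-17 ALLOC][18-32 FREE]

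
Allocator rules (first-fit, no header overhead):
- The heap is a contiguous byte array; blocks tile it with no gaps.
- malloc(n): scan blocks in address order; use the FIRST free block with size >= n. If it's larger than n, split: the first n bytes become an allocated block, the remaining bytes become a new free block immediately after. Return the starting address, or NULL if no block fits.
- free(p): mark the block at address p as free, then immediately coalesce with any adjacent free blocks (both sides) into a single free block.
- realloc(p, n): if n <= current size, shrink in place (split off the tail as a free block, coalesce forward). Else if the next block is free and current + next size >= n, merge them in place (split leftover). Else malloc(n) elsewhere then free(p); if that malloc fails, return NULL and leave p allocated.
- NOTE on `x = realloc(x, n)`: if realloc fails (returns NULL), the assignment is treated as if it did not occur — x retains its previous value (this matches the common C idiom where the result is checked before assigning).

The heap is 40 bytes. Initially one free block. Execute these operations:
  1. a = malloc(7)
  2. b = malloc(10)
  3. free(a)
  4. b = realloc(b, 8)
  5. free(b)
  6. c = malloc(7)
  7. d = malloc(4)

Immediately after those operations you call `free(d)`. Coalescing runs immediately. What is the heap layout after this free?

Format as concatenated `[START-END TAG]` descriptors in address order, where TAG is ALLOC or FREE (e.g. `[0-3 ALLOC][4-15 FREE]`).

Op 1: a = malloc(7) -> a = 0; heap: [0-6 ALLOC][7-39 FREE]
Op 2: b = malloc(10) -> b = 7; heap: [0-6 ALLOC][7-16 ALLOC][17-39 FREE]
Op 3: free(a) -> (freed a); heap: [0-6 FREE][7-16 ALLOC][17-39 FREE]
Op 4: b = realloc(b, 8) -> b = 7; heap: [0-6 FREE][7-14 ALLOC][15-39 FREE]
Op 5: free(b) -> (freed b); heap: [0-39 FREE]
Op 6: c = malloc(7) -> c = 0; heap: [0-6 ALLOC][7-39 FREE]
Op 7: d = malloc(4) -> d = 7; heap: [0-6 ALLOC][7-10 ALLOC][11-39 FREE]
free(d): d = 7 -> block [7-10 ALLOC]; mark free, coalesce with adjacent free neighbors -> [0-6 ALLOC][7-39 FREE]

Answer: [0-6 ALLOC][7-39 FREE]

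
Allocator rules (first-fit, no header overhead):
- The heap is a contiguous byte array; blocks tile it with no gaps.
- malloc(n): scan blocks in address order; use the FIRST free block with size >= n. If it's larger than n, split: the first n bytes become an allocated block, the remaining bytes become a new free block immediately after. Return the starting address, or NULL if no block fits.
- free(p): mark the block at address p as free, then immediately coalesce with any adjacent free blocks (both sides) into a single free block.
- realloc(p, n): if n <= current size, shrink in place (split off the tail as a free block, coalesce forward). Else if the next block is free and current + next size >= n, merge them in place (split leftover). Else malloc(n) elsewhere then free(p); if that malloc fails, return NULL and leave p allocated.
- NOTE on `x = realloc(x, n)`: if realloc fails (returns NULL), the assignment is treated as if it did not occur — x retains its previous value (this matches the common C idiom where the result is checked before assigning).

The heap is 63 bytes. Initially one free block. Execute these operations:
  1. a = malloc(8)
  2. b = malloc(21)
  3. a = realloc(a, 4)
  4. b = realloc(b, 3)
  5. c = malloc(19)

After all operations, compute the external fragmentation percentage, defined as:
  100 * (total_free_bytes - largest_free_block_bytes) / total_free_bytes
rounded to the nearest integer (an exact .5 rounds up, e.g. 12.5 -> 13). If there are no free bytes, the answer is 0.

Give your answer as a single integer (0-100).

Answer: 11

Derivation:
Op 1: a = malloc(8) -> a = 0; heap: [0-7 ALLOC][8-62 FREE]
Op 2: b = malloc(21) -> b = 8; heap: [0-7 ALLOC][8-28 ALLOC][29-62 FREE]
Op 3: a = realloc(a, 4) -> a = 0; heap: [0-3 ALLOC][4-7 FREE][8-28 ALLOC][29-62 FREE]
Op 4: b = realloc(b, 3) -> b = 8; heap: [0-3 ALLOC][4-7 FREE][8-10 ALLOC][11-62 FREE]
Op 5: c = malloc(19) -> c = 11; heap: [0-3 ALLOC][4-7 FREE][8-10 ALLOC][11-29 ALLOC][30-62 FREE]
Free blocks: [4 33] total_free=37 largest=33 -> 100*(37-33)/37 = 400/37 ≈ 10.811 -> rounds to 11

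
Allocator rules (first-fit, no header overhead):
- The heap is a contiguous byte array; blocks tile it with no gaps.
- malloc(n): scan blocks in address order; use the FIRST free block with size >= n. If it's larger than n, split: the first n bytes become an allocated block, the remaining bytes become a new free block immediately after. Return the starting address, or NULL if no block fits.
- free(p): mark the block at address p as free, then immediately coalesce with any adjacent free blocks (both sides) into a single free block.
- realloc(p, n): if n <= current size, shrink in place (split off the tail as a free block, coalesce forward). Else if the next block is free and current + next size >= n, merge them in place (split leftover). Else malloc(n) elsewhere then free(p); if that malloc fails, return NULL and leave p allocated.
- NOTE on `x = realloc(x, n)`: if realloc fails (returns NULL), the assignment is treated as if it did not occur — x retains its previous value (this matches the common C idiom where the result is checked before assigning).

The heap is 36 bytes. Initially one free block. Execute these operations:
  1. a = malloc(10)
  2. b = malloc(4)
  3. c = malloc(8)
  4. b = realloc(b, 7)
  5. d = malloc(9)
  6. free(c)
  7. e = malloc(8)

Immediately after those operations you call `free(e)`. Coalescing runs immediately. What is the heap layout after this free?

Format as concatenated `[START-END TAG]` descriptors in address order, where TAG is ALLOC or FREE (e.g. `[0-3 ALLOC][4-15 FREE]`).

Op 1: a = malloc(10) -> a = 0; heap: [0-9 ALLOC][10-35 FREE]
Op 2: b = malloc(4) -> b = 10; heap: [0-9 ALLOC][10-13 ALLOC][14-35 FREE]
Op 3: c = malloc(8) -> c = 14; heap: [0-9 ALLOC][10-13 ALLOC][14-21 ALLOC][22-35 FREE]
Op 4: b = realloc(b, 7) -> b = 22; heap: [0-9 ALLOC][10-13 FREE][14-21 ALLOC][22-28 ALLOC][29-35 FREE]
Op 5: d = malloc(9) -> d = NULL; heap: [0-9 ALLOC][10-13 FREE][14-21 ALLOC][22-28 ALLOC][29-35 FREE]
Op 6: free(c) -> (freed c); heap: [0-9 ALLOC][10-21 FREE][22-28 ALLOC][29-35 FREE]
Op 7: e = malloc(8) -> e = 10; heap: [0-9 ALLOC][10-17 ALLOC][18-21 FREE][22-28 ALLOC][29-35 FREE]
free(e): e = 10 -> block [10-17 ALLOC]; mark free, coalesce with adjacent free neighbors -> [0-9 ALLOC][10-21 FREE][22-28 ALLOC][29-35 FREE]

Answer: [0-9 ALLOC][10-21 FREE][22-28 ALLOC][29-35 FREE]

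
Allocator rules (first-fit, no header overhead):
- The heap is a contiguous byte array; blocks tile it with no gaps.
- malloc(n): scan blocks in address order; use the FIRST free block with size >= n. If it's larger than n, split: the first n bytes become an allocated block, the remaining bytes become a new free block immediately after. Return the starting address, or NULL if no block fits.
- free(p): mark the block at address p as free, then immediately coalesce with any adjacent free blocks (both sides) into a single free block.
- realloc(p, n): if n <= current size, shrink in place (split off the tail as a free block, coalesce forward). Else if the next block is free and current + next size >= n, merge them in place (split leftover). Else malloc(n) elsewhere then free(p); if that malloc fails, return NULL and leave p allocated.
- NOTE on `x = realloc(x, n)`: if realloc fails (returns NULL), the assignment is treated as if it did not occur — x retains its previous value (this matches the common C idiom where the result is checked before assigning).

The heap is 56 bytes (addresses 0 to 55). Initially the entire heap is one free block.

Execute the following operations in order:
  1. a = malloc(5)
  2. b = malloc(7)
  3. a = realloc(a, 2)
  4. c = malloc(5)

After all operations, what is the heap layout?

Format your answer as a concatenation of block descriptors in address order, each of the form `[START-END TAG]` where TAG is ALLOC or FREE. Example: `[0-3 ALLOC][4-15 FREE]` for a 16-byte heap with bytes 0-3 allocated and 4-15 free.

Op 1: a = malloc(5) -> a = 0; heap: [0-4 ALLOC][5-55 FREE]
Op 2: b = malloc(7) -> b = 5; heap: [0-4 ALLOC][5-11 ALLOC][12-55 FREE]
Op 3: a = realloc(a, 2) -> a = 0; heap: [0-1 ALLOC][2-4 FREE][5-11 ALLOC][12-55 FREE]
Op 4: c = malloc(5) -> c = 12; heap: [0-1 ALLOC][2-4 FREE][5-11 ALLOC][12-16 ALLOC][17-55 FREE]

Answer: [0-1 ALLOC][2-4 FREE][5-11 ALLOC][12-16 ALLOC][17-55 FREE]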